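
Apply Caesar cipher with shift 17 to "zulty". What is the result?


Caesar cipher: shift "zulty" by 17
  'z' (pos 25) + 17 = pos 16 = 'q'
  'u' (pos 20) + 17 = pos 11 = 'l'
  'l' (pos 11) + 17 = pos 2 = 'c'
  't' (pos 19) + 17 = pos 10 = 'k'
  'y' (pos 24) + 17 = pos 15 = 'p'
Result: qlckp

qlckp


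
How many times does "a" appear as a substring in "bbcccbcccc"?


Searching for "a" in "bbcccbcccc"
Scanning each position:
  Position 0: "b" => no
  Position 1: "b" => no
  Position 2: "c" => no
  Position 3: "c" => no
  Position 4: "c" => no
  Position 5: "b" => no
  Position 6: "c" => no
  Position 7: "c" => no
  Position 8: "c" => no
  Position 9: "c" => no
Total occurrences: 0

0


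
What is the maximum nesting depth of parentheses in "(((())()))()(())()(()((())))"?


Input: "(((())()))()(())()(()((())))"
Tracking depth:
  Position 0 '(': depth becomes 1
  Position 1 '(': depth becomes 2
  Position 2 '(': depth becomes 3
  Position 3 '(': depth becomes 4
  Position 4 ')': depth becomes 3
  Position 5 ')': depth becomes 2
  Position 6 '(': depth becomes 3
  Position 7 ')': depth becomes 2
  Position 8 ')': depth becomes 1
  Position 9 ')': depth becomes 0
  Position 10 '(': depth becomes 1
  Position 11 ')': depth becomes 0
  Position 12 '(': depth becomes 1
  Position 13 '(': depth becomes 2
  Position 14 ')': depth becomes 1
  Position 15 ')': depth becomes 0
  Position 16 '(': depth becomes 1
  Position 17 ')': depth becomes 0
  Position 18 '(': depth becomes 1
  Position 19 '(': depth becomes 2
  Position 20 ')': depth becomes 1
  Position 21 '(': depth becomes 2
  Position 22 '(': depth becomes 3
  Position 23 '(': depth becomes 4
  Position 24 ')': depth becomes 3
  Position 25 ')': depth becomes 2
  Position 26 ')': depth becomes 1
  Position 27 ')': depth becomes 0
Maximum depth reached: 4

4


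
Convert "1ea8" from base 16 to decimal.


Input: "1ea8" in base 16
Positional expansion:
  Digit '1' (value 1) x 16^3 = 4096
  Digit 'e' (value 14) x 16^2 = 3584
  Digit 'a' (value 10) x 16^1 = 160
  Digit '8' (value 8) x 16^0 = 8
Sum = 7848

7848


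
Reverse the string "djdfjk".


Input: djdfjk
Reading characters right to left:
  Position 5: 'k'
  Position 4: 'j'
  Position 3: 'f'
  Position 2: 'd'
  Position 1: 'j'
  Position 0: 'd'
Reversed: kjfdjd

kjfdjd


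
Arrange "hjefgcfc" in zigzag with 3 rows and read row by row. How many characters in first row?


Zigzag "hjefgcfc" into 3 rows:
Placing characters:
  'h' => row 0
  'j' => row 1
  'e' => row 2
  'f' => row 1
  'g' => row 0
  'c' => row 1
  'f' => row 2
  'c' => row 1
Rows:
  Row 0: "hg"
  Row 1: "jfcc"
  Row 2: "ef"
First row length: 2

2


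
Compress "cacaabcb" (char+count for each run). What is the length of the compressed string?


Input: cacaabcb
Runs:
  'c' x 1 => "c1"
  'a' x 1 => "a1"
  'c' x 1 => "c1"
  'a' x 2 => "a2"
  'b' x 1 => "b1"
  'c' x 1 => "c1"
  'b' x 1 => "b1"
Compressed: "c1a1c1a2b1c1b1"
Compressed length: 14

14


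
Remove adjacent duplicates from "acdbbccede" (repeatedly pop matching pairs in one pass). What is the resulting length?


Input: acdbbccede
Stack-based adjacent duplicate removal:
  Read 'a': push. Stack: a
  Read 'c': push. Stack: ac
  Read 'd': push. Stack: acd
  Read 'b': push. Stack: acdb
  Read 'b': matches stack top 'b' => pop. Stack: acd
  Read 'c': push. Stack: acdc
  Read 'c': matches stack top 'c' => pop. Stack: acd
  Read 'e': push. Stack: acde
  Read 'd': push. Stack: acded
  Read 'e': push. Stack: acdede
Final stack: "acdede" (length 6)

6


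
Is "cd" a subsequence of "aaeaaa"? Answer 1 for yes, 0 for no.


Check if "cd" is a subsequence of "aaeaaa"
Greedy scan:
  Position 0 ('a'): no match needed
  Position 1 ('a'): no match needed
  Position 2 ('e'): no match needed
  Position 3 ('a'): no match needed
  Position 4 ('a'): no match needed
  Position 5 ('a'): no match needed
Only matched 0/2 characters => not a subsequence

0


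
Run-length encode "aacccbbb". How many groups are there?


Input: aacccbbb
Scanning for consecutive runs:
  Group 1: 'a' x 2 (positions 0-1)
  Group 2: 'c' x 3 (positions 2-4)
  Group 3: 'b' x 3 (positions 5-7)
Total groups: 3

3


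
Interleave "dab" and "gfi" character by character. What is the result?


Interleaving "dab" and "gfi":
  Position 0: 'd' from first, 'g' from second => "dg"
  Position 1: 'a' from first, 'f' from second => "af"
  Position 2: 'b' from first, 'i' from second => "bi"
Result: dgafbi

dgafbi


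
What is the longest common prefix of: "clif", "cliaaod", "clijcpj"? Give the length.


Words: clif, cliaaod, clijcpj
  Position 0: all 'c' => match
  Position 1: all 'l' => match
  Position 2: all 'i' => match
  Position 3: ('f', 'a', 'j') => mismatch, stop
LCP = "cli" (length 3)

3


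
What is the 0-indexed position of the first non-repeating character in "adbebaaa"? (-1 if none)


Input: adbebaaa
Character frequencies:
  'a': 4
  'b': 2
  'd': 1
  'e': 1
Scanning left to right for freq == 1:
  Position 0 ('a'): freq=4, skip
  Position 1 ('d'): unique! => answer = 1

1


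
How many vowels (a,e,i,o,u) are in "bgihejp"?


Input: bgihejp
Checking each character:
  'b' at position 0: consonant
  'g' at position 1: consonant
  'i' at position 2: vowel (running total: 1)
  'h' at position 3: consonant
  'e' at position 4: vowel (running total: 2)
  'j' at position 5: consonant
  'p' at position 6: consonant
Total vowels: 2

2


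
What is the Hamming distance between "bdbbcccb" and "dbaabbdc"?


Comparing "bdbbcccb" and "dbaabbdc" position by position:
  Position 0: 'b' vs 'd' => differ
  Position 1: 'd' vs 'b' => differ
  Position 2: 'b' vs 'a' => differ
  Position 3: 'b' vs 'a' => differ
  Position 4: 'c' vs 'b' => differ
  Position 5: 'c' vs 'b' => differ
  Position 6: 'c' vs 'd' => differ
  Position 7: 'b' vs 'c' => differ
Total differences (Hamming distance): 8

8


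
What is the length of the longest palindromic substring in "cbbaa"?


Input: "cbbaa"
Checking substrings for palindromes:
  [1:3] "bb" (len 2) => palindrome
  [3:5] "aa" (len 2) => palindrome
Longest palindromic substring: "bb" with length 2

2


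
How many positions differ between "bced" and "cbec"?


Comparing "bced" and "cbec" position by position:
  Position 0: 'b' vs 'c' => DIFFER
  Position 1: 'c' vs 'b' => DIFFER
  Position 2: 'e' vs 'e' => same
  Position 3: 'd' vs 'c' => DIFFER
Positions that differ: 3

3


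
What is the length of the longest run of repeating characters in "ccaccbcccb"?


Input: "ccaccbcccb"
Scanning for longest run:
  Position 1 ('c'): continues run of 'c', length=2
  Position 2 ('a'): new char, reset run to 1
  Position 3 ('c'): new char, reset run to 1
  Position 4 ('c'): continues run of 'c', length=2
  Position 5 ('b'): new char, reset run to 1
  Position 6 ('c'): new char, reset run to 1
  Position 7 ('c'): continues run of 'c', length=2
  Position 8 ('c'): continues run of 'c', length=3
  Position 9 ('b'): new char, reset run to 1
Longest run: 'c' with length 3

3


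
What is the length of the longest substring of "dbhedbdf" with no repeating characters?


Input: "dbhedbdf"
Sliding window (track last position of each char):
  Position 0 ('d'): window [0,0] length 1 -- new best
  Position 1 ('b'): window [0,1] length 2 -- new best
  Position 2 ('h'): window [0,2] length 3 -- new best
  Position 3 ('e'): window [0,3] length 4 -- new best
  Position 4 ('d'): repeat (last at 0), move window start to 1
  Position 4 ('d'): window [1,4] length 4
  Position 5 ('b'): repeat (last at 1), move window start to 2
  Position 5 ('b'): window [2,5] length 4
  Position 6 ('d'): repeat (last at 4), move window start to 5
  Position 6 ('d'): window [5,6] length 2
  Position 7 ('f'): window [5,7] length 3
Longest substring with no repeats: "dbhe" with length 4

4


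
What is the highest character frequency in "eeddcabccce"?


Input: eeddcabccce
Character counts:
  'a': 1
  'b': 1
  'c': 4
  'd': 2
  'e': 3
Maximum frequency: 4

4


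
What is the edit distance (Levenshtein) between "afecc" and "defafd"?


Computing edit distance: "afecc" -> "defafd"
DP table:
           d    e    f    a    f    d
      0    1    2    3    4    5    6
  a   1    1    2    3    3    4    5
  f   2    2    2    2    3    3    4
  e   3    3    2    3    3    4    4
  c   4    4    3    3    4    4    5
  c   5    5    4    4    4    5    5
Edit distance = dp[5][6] = 5

5


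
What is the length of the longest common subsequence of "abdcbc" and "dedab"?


LCS of "abdcbc" and "dedab"
DP table:
           d    e    d    a    b
      0    0    0    0    0    0
  a   0    0    0    0    1    1
  b   0    0    0    0    1    2
  d   0    1    1    1    1    2
  c   0    1    1    1    1    2
  b   0    1    1    1    1    2
  c   0    1    1    1    1    2
LCS length = dp[6][5] = 2

2


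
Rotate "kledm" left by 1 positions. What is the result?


Input: "kledm", rotate left by 1
First 1 characters: "k"
Remaining characters: "ledm"
Concatenate remaining + first: "ledm" + "k" = "ledmk"

ledmk


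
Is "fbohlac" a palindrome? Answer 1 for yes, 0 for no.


Input: fbohlac
Reversed: calhobf
  Compare pos 0 ('f') with pos 6 ('c'): MISMATCH
  Compare pos 1 ('b') with pos 5 ('a'): MISMATCH
  Compare pos 2 ('o') with pos 4 ('l'): MISMATCH
Result: not a palindrome

0


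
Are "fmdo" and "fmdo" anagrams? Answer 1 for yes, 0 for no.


Strings: "fmdo", "fmdo"
Sorted first:  dfmo
Sorted second: dfmo
Sorted forms match => anagrams

1


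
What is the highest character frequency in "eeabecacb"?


Input: eeabecacb
Character counts:
  'a': 2
  'b': 2
  'c': 2
  'e': 3
Maximum frequency: 3

3


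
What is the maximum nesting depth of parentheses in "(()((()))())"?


Input: "(()((()))())"
Tracking depth:
  Position 0 '(': depth becomes 1
  Position 1 '(': depth becomes 2
  Position 2 ')': depth becomes 1
  Position 3 '(': depth becomes 2
  Position 4 '(': depth becomes 3
  Position 5 '(': depth becomes 4
  Position 6 ')': depth becomes 3
  Position 7 ')': depth becomes 2
  Position 8 ')': depth becomes 1
  Position 9 '(': depth becomes 2
  Position 10 ')': depth becomes 1
  Position 11 ')': depth becomes 0
Maximum depth reached: 4

4


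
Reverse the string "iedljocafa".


Input: iedljocafa
Reading characters right to left:
  Position 9: 'a'
  Position 8: 'f'
  Position 7: 'a'
  Position 6: 'c'
  Position 5: 'o'
  Position 4: 'j'
  Position 3: 'l'
  Position 2: 'd'
  Position 1: 'e'
  Position 0: 'i'
Reversed: afacojldei

afacojldei


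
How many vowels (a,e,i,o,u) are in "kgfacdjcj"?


Input: kgfacdjcj
Checking each character:
  'k' at position 0: consonant
  'g' at position 1: consonant
  'f' at position 2: consonant
  'a' at position 3: vowel (running total: 1)
  'c' at position 4: consonant
  'd' at position 5: consonant
  'j' at position 6: consonant
  'c' at position 7: consonant
  'j' at position 8: consonant
Total vowels: 1

1


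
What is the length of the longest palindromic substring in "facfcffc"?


Input: "facfcffc"
Checking substrings for palindromes:
  [4:8] "cffc" (len 4) => palindrome
  [2:5] "cfc" (len 3) => palindrome
  [3:6] "fcf" (len 3) => palindrome
  [5:7] "ff" (len 2) => palindrome
Longest palindromic substring: "cffc" with length 4

4


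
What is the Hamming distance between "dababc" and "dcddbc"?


Comparing "dababc" and "dcddbc" position by position:
  Position 0: 'd' vs 'd' => same
  Position 1: 'a' vs 'c' => differ
  Position 2: 'b' vs 'd' => differ
  Position 3: 'a' vs 'd' => differ
  Position 4: 'b' vs 'b' => same
  Position 5: 'c' vs 'c' => same
Total differences (Hamming distance): 3

3


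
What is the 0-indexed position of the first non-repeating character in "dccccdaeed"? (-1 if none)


Input: dccccdaeed
Character frequencies:
  'a': 1
  'c': 4
  'd': 3
  'e': 2
Scanning left to right for freq == 1:
  Position 0 ('d'): freq=3, skip
  Position 1 ('c'): freq=4, skip
  Position 2 ('c'): freq=4, skip
  Position 3 ('c'): freq=4, skip
  Position 4 ('c'): freq=4, skip
  Position 5 ('d'): freq=3, skip
  Position 6 ('a'): unique! => answer = 6

6


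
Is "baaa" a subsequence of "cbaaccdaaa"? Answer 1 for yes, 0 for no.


Check if "baaa" is a subsequence of "cbaaccdaaa"
Greedy scan:
  Position 0 ('c'): no match needed
  Position 1 ('b'): matches sub[0] = 'b'
  Position 2 ('a'): matches sub[1] = 'a'
  Position 3 ('a'): matches sub[2] = 'a'
  Position 4 ('c'): no match needed
  Position 5 ('c'): no match needed
  Position 6 ('d'): no match needed
  Position 7 ('a'): matches sub[3] = 'a'
  Position 8 ('a'): no match needed
  Position 9 ('a'): no match needed
All 4 characters matched => is a subsequence

1


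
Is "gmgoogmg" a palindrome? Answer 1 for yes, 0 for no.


Input: gmgoogmg
Reversed: gmgoogmg
  Compare pos 0 ('g') with pos 7 ('g'): match
  Compare pos 1 ('m') with pos 6 ('m'): match
  Compare pos 2 ('g') with pos 5 ('g'): match
  Compare pos 3 ('o') with pos 4 ('o'): match
Result: palindrome

1


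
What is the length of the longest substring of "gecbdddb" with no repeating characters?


Input: "gecbdddb"
Sliding window (track last position of each char):
  Position 0 ('g'): window [0,0] length 1 -- new best
  Position 1 ('e'): window [0,1] length 2 -- new best
  Position 2 ('c'): window [0,2] length 3 -- new best
  Position 3 ('b'): window [0,3] length 4 -- new best
  Position 4 ('d'): window [0,4] length 5 -- new best
  Position 5 ('d'): repeat (last at 4), move window start to 5
  Position 5 ('d'): window [5,5] length 1
  Position 6 ('d'): repeat (last at 5), move window start to 6
  Position 6 ('d'): window [6,6] length 1
  Position 7 ('b'): window [6,7] length 2
Longest substring with no repeats: "gecbd" with length 5

5


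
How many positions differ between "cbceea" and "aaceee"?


Comparing "cbceea" and "aaceee" position by position:
  Position 0: 'c' vs 'a' => DIFFER
  Position 1: 'b' vs 'a' => DIFFER
  Position 2: 'c' vs 'c' => same
  Position 3: 'e' vs 'e' => same
  Position 4: 'e' vs 'e' => same
  Position 5: 'a' vs 'e' => DIFFER
Positions that differ: 3

3


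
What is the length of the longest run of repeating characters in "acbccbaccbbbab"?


Input: "acbccbaccbbbab"
Scanning for longest run:
  Position 1 ('c'): new char, reset run to 1
  Position 2 ('b'): new char, reset run to 1
  Position 3 ('c'): new char, reset run to 1
  Position 4 ('c'): continues run of 'c', length=2
  Position 5 ('b'): new char, reset run to 1
  Position 6 ('a'): new char, reset run to 1
  Position 7 ('c'): new char, reset run to 1
  Position 8 ('c'): continues run of 'c', length=2
  Position 9 ('b'): new char, reset run to 1
  Position 10 ('b'): continues run of 'b', length=2
  Position 11 ('b'): continues run of 'b', length=3
  Position 12 ('a'): new char, reset run to 1
  Position 13 ('b'): new char, reset run to 1
Longest run: 'b' with length 3

3


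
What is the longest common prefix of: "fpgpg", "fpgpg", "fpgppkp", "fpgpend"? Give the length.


Words: fpgpg, fpgpg, fpgppkp, fpgpend
  Position 0: all 'f' => match
  Position 1: all 'p' => match
  Position 2: all 'g' => match
  Position 3: all 'p' => match
  Position 4: ('g', 'g', 'p', 'e') => mismatch, stop
LCP = "fpgp" (length 4)

4


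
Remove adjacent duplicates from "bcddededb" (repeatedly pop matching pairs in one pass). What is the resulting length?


Input: bcddededb
Stack-based adjacent duplicate removal:
  Read 'b': push. Stack: b
  Read 'c': push. Stack: bc
  Read 'd': push. Stack: bcd
  Read 'd': matches stack top 'd' => pop. Stack: bc
  Read 'e': push. Stack: bce
  Read 'd': push. Stack: bced
  Read 'e': push. Stack: bcede
  Read 'd': push. Stack: bceded
  Read 'b': push. Stack: bcededb
Final stack: "bcededb" (length 7)

7


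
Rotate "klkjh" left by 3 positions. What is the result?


Input: "klkjh", rotate left by 3
First 3 characters: "klk"
Remaining characters: "jh"
Concatenate remaining + first: "jh" + "klk" = "jhklk"

jhklk


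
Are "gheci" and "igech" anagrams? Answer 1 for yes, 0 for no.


Strings: "gheci", "igech"
Sorted first:  ceghi
Sorted second: ceghi
Sorted forms match => anagrams

1


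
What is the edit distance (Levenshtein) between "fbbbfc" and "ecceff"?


Computing edit distance: "fbbbfc" -> "ecceff"
DP table:
           e    c    c    e    f    f
      0    1    2    3    4    5    6
  f   1    1    2    3    4    4    5
  b   2    2    2    3    4    5    5
  b   3    3    3    3    4    5    6
  b   4    4    4    4    4    5    6
  f   5    5    5    5    5    4    5
  c   6    6    5    5    6    5    5
Edit distance = dp[6][6] = 5

5


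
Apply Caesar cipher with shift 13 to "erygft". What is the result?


Caesar cipher: shift "erygft" by 13
  'e' (pos 4) + 13 = pos 17 = 'r'
  'r' (pos 17) + 13 = pos 4 = 'e'
  'y' (pos 24) + 13 = pos 11 = 'l'
  'g' (pos 6) + 13 = pos 19 = 't'
  'f' (pos 5) + 13 = pos 18 = 's'
  't' (pos 19) + 13 = pos 6 = 'g'
Result: reltsg

reltsg


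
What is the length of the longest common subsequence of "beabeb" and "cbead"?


LCS of "beabeb" and "cbead"
DP table:
           c    b    e    a    d
      0    0    0    0    0    0
  b   0    0    1    1    1    1
  e   0    0    1    2    2    2
  a   0    0    1    2    3    3
  b   0    0    1    2    3    3
  e   0    0    1    2    3    3
  b   0    0    1    2    3    3
LCS length = dp[6][5] = 3

3


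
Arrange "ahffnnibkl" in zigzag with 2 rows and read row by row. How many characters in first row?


Zigzag "ahffnnibkl" into 2 rows:
Placing characters:
  'a' => row 0
  'h' => row 1
  'f' => row 0
  'f' => row 1
  'n' => row 0
  'n' => row 1
  'i' => row 0
  'b' => row 1
  'k' => row 0
  'l' => row 1
Rows:
  Row 0: "afnik"
  Row 1: "hfnbl"
First row length: 5

5


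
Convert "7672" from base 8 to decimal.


Input: "7672" in base 8
Positional expansion:
  Digit '7' (value 7) x 8^3 = 3584
  Digit '6' (value 6) x 8^2 = 384
  Digit '7' (value 7) x 8^1 = 56
  Digit '2' (value 2) x 8^0 = 2
Sum = 4026

4026


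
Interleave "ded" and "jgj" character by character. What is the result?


Interleaving "ded" and "jgj":
  Position 0: 'd' from first, 'j' from second => "dj"
  Position 1: 'e' from first, 'g' from second => "eg"
  Position 2: 'd' from first, 'j' from second => "dj"
Result: djegdj

djegdj


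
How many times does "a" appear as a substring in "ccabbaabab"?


Searching for "a" in "ccabbaabab"
Scanning each position:
  Position 0: "c" => no
  Position 1: "c" => no
  Position 2: "a" => MATCH
  Position 3: "b" => no
  Position 4: "b" => no
  Position 5: "a" => MATCH
  Position 6: "a" => MATCH
  Position 7: "b" => no
  Position 8: "a" => MATCH
  Position 9: "b" => no
Total occurrences: 4

4


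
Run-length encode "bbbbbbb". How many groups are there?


Input: bbbbbbb
Scanning for consecutive runs:
  Group 1: 'b' x 7 (positions 0-6)
Total groups: 1

1


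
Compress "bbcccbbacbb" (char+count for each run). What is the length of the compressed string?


Input: bbcccbbacbb
Runs:
  'b' x 2 => "b2"
  'c' x 3 => "c3"
  'b' x 2 => "b2"
  'a' x 1 => "a1"
  'c' x 1 => "c1"
  'b' x 2 => "b2"
Compressed: "b2c3b2a1c1b2"
Compressed length: 12

12


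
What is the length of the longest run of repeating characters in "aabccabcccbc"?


Input: "aabccabcccbc"
Scanning for longest run:
  Position 1 ('a'): continues run of 'a', length=2
  Position 2 ('b'): new char, reset run to 1
  Position 3 ('c'): new char, reset run to 1
  Position 4 ('c'): continues run of 'c', length=2
  Position 5 ('a'): new char, reset run to 1
  Position 6 ('b'): new char, reset run to 1
  Position 7 ('c'): new char, reset run to 1
  Position 8 ('c'): continues run of 'c', length=2
  Position 9 ('c'): continues run of 'c', length=3
  Position 10 ('b'): new char, reset run to 1
  Position 11 ('c'): new char, reset run to 1
Longest run: 'c' with length 3

3


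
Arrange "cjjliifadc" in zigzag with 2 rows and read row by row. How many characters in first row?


Zigzag "cjjliifadc" into 2 rows:
Placing characters:
  'c' => row 0
  'j' => row 1
  'j' => row 0
  'l' => row 1
  'i' => row 0
  'i' => row 1
  'f' => row 0
  'a' => row 1
  'd' => row 0
  'c' => row 1
Rows:
  Row 0: "cjifd"
  Row 1: "jliac"
First row length: 5

5


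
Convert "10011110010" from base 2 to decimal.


Input: "10011110010" in base 2
Positional expansion:
  Digit '1' (value 1) x 2^10 = 1024
  Digit '0' (value 0) x 2^9 = 0
  Digit '0' (value 0) x 2^8 = 0
  Digit '1' (value 1) x 2^7 = 128
  Digit '1' (value 1) x 2^6 = 64
  Digit '1' (value 1) x 2^5 = 32
  Digit '1' (value 1) x 2^4 = 16
  Digit '0' (value 0) x 2^3 = 0
  Digit '0' (value 0) x 2^2 = 0
  Digit '1' (value 1) x 2^1 = 2
  Digit '0' (value 0) x 2^0 = 0
Sum = 1266

1266


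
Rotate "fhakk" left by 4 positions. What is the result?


Input: "fhakk", rotate left by 4
First 4 characters: "fhak"
Remaining characters: "k"
Concatenate remaining + first: "k" + "fhak" = "kfhak"

kfhak


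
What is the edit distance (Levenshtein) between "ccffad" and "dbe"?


Computing edit distance: "ccffad" -> "dbe"
DP table:
           d    b    e
      0    1    2    3
  c   1    1    2    3
  c   2    2    2    3
  f   3    3    3    3
  f   4    4    4    4
  a   5    5    5    5
  d   6    5    6    6
Edit distance = dp[6][3] = 6

6


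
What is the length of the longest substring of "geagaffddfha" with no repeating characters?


Input: "geagaffddfha"
Sliding window (track last position of each char):
  Position 0 ('g'): window [0,0] length 1 -- new best
  Position 1 ('e'): window [0,1] length 2 -- new best
  Position 2 ('a'): window [0,2] length 3 -- new best
  Position 3 ('g'): repeat (last at 0), move window start to 1
  Position 3 ('g'): window [1,3] length 3
  Position 4 ('a'): repeat (last at 2), move window start to 3
  Position 4 ('a'): window [3,4] length 2
  Position 5 ('f'): window [3,5] length 3
  Position 6 ('f'): repeat (last at 5), move window start to 6
  Position 6 ('f'): window [6,6] length 1
  Position 7 ('d'): window [6,7] length 2
  Position 8 ('d'): repeat (last at 7), move window start to 8
  Position 8 ('d'): window [8,8] length 1
  Position 9 ('f'): window [8,9] length 2
  Position 10 ('h'): window [8,10] length 3
  Position 11 ('a'): window [8,11] length 4 -- new best
Longest substring with no repeats: "dfha" with length 4

4


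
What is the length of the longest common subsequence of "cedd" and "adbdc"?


LCS of "cedd" and "adbdc"
DP table:
           a    d    b    d    c
      0    0    0    0    0    0
  c   0    0    0    0    0    1
  e   0    0    0    0    0    1
  d   0    0    1    1    1    1
  d   0    0    1    1    2    2
LCS length = dp[4][5] = 2

2


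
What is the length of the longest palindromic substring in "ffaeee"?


Input: "ffaeee"
Checking substrings for palindromes:
  [3:6] "eee" (len 3) => palindrome
  [0:2] "ff" (len 2) => palindrome
  [3:5] "ee" (len 2) => palindrome
  [4:6] "ee" (len 2) => palindrome
Longest palindromic substring: "eee" with length 3

3


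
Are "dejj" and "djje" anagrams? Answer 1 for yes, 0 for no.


Strings: "dejj", "djje"
Sorted first:  dejj
Sorted second: dejj
Sorted forms match => anagrams

1


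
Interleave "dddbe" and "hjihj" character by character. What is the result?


Interleaving "dddbe" and "hjihj":
  Position 0: 'd' from first, 'h' from second => "dh"
  Position 1: 'd' from first, 'j' from second => "dj"
  Position 2: 'd' from first, 'i' from second => "di"
  Position 3: 'b' from first, 'h' from second => "bh"
  Position 4: 'e' from first, 'j' from second => "ej"
Result: dhdjdibhej

dhdjdibhej


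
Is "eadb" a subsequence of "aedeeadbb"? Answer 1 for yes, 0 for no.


Check if "eadb" is a subsequence of "aedeeadbb"
Greedy scan:
  Position 0 ('a'): no match needed
  Position 1 ('e'): matches sub[0] = 'e'
  Position 2 ('d'): no match needed
  Position 3 ('e'): no match needed
  Position 4 ('e'): no match needed
  Position 5 ('a'): matches sub[1] = 'a'
  Position 6 ('d'): matches sub[2] = 'd'
  Position 7 ('b'): matches sub[3] = 'b'
  Position 8 ('b'): no match needed
All 4 characters matched => is a subsequence

1


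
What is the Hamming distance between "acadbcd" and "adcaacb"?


Comparing "acadbcd" and "adcaacb" position by position:
  Position 0: 'a' vs 'a' => same
  Position 1: 'c' vs 'd' => differ
  Position 2: 'a' vs 'c' => differ
  Position 3: 'd' vs 'a' => differ
  Position 4: 'b' vs 'a' => differ
  Position 5: 'c' vs 'c' => same
  Position 6: 'd' vs 'b' => differ
Total differences (Hamming distance): 5

5


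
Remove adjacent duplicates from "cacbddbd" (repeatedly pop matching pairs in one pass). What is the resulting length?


Input: cacbddbd
Stack-based adjacent duplicate removal:
  Read 'c': push. Stack: c
  Read 'a': push. Stack: ca
  Read 'c': push. Stack: cac
  Read 'b': push. Stack: cacb
  Read 'd': push. Stack: cacbd
  Read 'd': matches stack top 'd' => pop. Stack: cacb
  Read 'b': matches stack top 'b' => pop. Stack: cac
  Read 'd': push. Stack: cacd
Final stack: "cacd" (length 4)

4


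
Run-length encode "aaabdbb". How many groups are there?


Input: aaabdbb
Scanning for consecutive runs:
  Group 1: 'a' x 3 (positions 0-2)
  Group 2: 'b' x 1 (positions 3-3)
  Group 3: 'd' x 1 (positions 4-4)
  Group 4: 'b' x 2 (positions 5-6)
Total groups: 4

4


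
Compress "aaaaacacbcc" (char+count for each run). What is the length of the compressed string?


Input: aaaaacacbcc
Runs:
  'a' x 5 => "a5"
  'c' x 1 => "c1"
  'a' x 1 => "a1"
  'c' x 1 => "c1"
  'b' x 1 => "b1"
  'c' x 2 => "c2"
Compressed: "a5c1a1c1b1c2"
Compressed length: 12

12


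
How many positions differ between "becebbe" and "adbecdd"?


Comparing "becebbe" and "adbecdd" position by position:
  Position 0: 'b' vs 'a' => DIFFER
  Position 1: 'e' vs 'd' => DIFFER
  Position 2: 'c' vs 'b' => DIFFER
  Position 3: 'e' vs 'e' => same
  Position 4: 'b' vs 'c' => DIFFER
  Position 5: 'b' vs 'd' => DIFFER
  Position 6: 'e' vs 'd' => DIFFER
Positions that differ: 6

6


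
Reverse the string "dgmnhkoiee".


Input: dgmnhkoiee
Reading characters right to left:
  Position 9: 'e'
  Position 8: 'e'
  Position 7: 'i'
  Position 6: 'o'
  Position 5: 'k'
  Position 4: 'h'
  Position 3: 'n'
  Position 2: 'm'
  Position 1: 'g'
  Position 0: 'd'
Reversed: eeiokhnmgd

eeiokhnmgd


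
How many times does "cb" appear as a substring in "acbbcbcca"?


Searching for "cb" in "acbbcbcca"
Scanning each position:
  Position 0: "ac" => no
  Position 1: "cb" => MATCH
  Position 2: "bb" => no
  Position 3: "bc" => no
  Position 4: "cb" => MATCH
  Position 5: "bc" => no
  Position 6: "cc" => no
  Position 7: "ca" => no
Total occurrences: 2

2


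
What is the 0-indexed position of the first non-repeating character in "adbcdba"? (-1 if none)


Input: adbcdba
Character frequencies:
  'a': 2
  'b': 2
  'c': 1
  'd': 2
Scanning left to right for freq == 1:
  Position 0 ('a'): freq=2, skip
  Position 1 ('d'): freq=2, skip
  Position 2 ('b'): freq=2, skip
  Position 3 ('c'): unique! => answer = 3

3


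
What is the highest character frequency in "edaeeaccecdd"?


Input: edaeeaccecdd
Character counts:
  'a': 2
  'c': 3
  'd': 3
  'e': 4
Maximum frequency: 4

4


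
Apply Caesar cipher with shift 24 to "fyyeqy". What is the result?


Caesar cipher: shift "fyyeqy" by 24
  'f' (pos 5) + 24 = pos 3 = 'd'
  'y' (pos 24) + 24 = pos 22 = 'w'
  'y' (pos 24) + 24 = pos 22 = 'w'
  'e' (pos 4) + 24 = pos 2 = 'c'
  'q' (pos 16) + 24 = pos 14 = 'o'
  'y' (pos 24) + 24 = pos 22 = 'w'
Result: dwwcow

dwwcow


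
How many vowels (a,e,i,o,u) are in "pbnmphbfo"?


Input: pbnmphbfo
Checking each character:
  'p' at position 0: consonant
  'b' at position 1: consonant
  'n' at position 2: consonant
  'm' at position 3: consonant
  'p' at position 4: consonant
  'h' at position 5: consonant
  'b' at position 6: consonant
  'f' at position 7: consonant
  'o' at position 8: vowel (running total: 1)
Total vowels: 1

1


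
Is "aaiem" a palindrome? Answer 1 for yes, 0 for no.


Input: aaiem
Reversed: meiaa
  Compare pos 0 ('a') with pos 4 ('m'): MISMATCH
  Compare pos 1 ('a') with pos 3 ('e'): MISMATCH
Result: not a palindrome

0


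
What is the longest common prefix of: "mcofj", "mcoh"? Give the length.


Words: mcofj, mcoh
  Position 0: all 'm' => match
  Position 1: all 'c' => match
  Position 2: all 'o' => match
  Position 3: ('f', 'h') => mismatch, stop
LCP = "mco" (length 3)

3


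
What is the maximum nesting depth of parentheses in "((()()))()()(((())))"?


Input: "((()()))()()(((())))"
Tracking depth:
  Position 0 '(': depth becomes 1
  Position 1 '(': depth becomes 2
  Position 2 '(': depth becomes 3
  Position 3 ')': depth becomes 2
  Position 4 '(': depth becomes 3
  Position 5 ')': depth becomes 2
  Position 6 ')': depth becomes 1
  Position 7 ')': depth becomes 0
  Position 8 '(': depth becomes 1
  Position 9 ')': depth becomes 0
  Position 10 '(': depth becomes 1
  Position 11 ')': depth becomes 0
  Position 12 '(': depth becomes 1
  Position 13 '(': depth becomes 2
  Position 14 '(': depth becomes 3
  Position 15 '(': depth becomes 4
  Position 16 ')': depth becomes 3
  Position 17 ')': depth becomes 2
  Position 18 ')': depth becomes 1
  Position 19 ')': depth becomes 0
Maximum depth reached: 4

4


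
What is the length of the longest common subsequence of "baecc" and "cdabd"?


LCS of "baecc" and "cdabd"
DP table:
           c    d    a    b    d
      0    0    0    0    0    0
  b   0    0    0    0    1    1
  a   0    0    0    1    1    1
  e   0    0    0    1    1    1
  c   0    1    1    1    1    1
  c   0    1    1    1    1    1
LCS length = dp[5][5] = 1

1


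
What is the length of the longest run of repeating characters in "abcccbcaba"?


Input: "abcccbcaba"
Scanning for longest run:
  Position 1 ('b'): new char, reset run to 1
  Position 2 ('c'): new char, reset run to 1
  Position 3 ('c'): continues run of 'c', length=2
  Position 4 ('c'): continues run of 'c', length=3
  Position 5 ('b'): new char, reset run to 1
  Position 6 ('c'): new char, reset run to 1
  Position 7 ('a'): new char, reset run to 1
  Position 8 ('b'): new char, reset run to 1
  Position 9 ('a'): new char, reset run to 1
Longest run: 'c' with length 3

3


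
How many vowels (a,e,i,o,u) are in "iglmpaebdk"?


Input: iglmpaebdk
Checking each character:
  'i' at position 0: vowel (running total: 1)
  'g' at position 1: consonant
  'l' at position 2: consonant
  'm' at position 3: consonant
  'p' at position 4: consonant
  'a' at position 5: vowel (running total: 2)
  'e' at position 6: vowel (running total: 3)
  'b' at position 7: consonant
  'd' at position 8: consonant
  'k' at position 9: consonant
Total vowels: 3

3


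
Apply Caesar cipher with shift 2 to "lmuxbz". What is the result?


Caesar cipher: shift "lmuxbz" by 2
  'l' (pos 11) + 2 = pos 13 = 'n'
  'm' (pos 12) + 2 = pos 14 = 'o'
  'u' (pos 20) + 2 = pos 22 = 'w'
  'x' (pos 23) + 2 = pos 25 = 'z'
  'b' (pos 1) + 2 = pos 3 = 'd'
  'z' (pos 25) + 2 = pos 1 = 'b'
Result: nowzdb

nowzdb


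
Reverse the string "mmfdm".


Input: mmfdm
Reading characters right to left:
  Position 4: 'm'
  Position 3: 'd'
  Position 2: 'f'
  Position 1: 'm'
  Position 0: 'm'
Reversed: mdfmm

mdfmm


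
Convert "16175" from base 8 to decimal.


Input: "16175" in base 8
Positional expansion:
  Digit '1' (value 1) x 8^4 = 4096
  Digit '6' (value 6) x 8^3 = 3072
  Digit '1' (value 1) x 8^2 = 64
  Digit '7' (value 7) x 8^1 = 56
  Digit '5' (value 5) x 8^0 = 5
Sum = 7293

7293


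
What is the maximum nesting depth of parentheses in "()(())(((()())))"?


Input: "()(())(((()())))"
Tracking depth:
  Position 0 '(': depth becomes 1
  Position 1 ')': depth becomes 0
  Position 2 '(': depth becomes 1
  Position 3 '(': depth becomes 2
  Position 4 ')': depth becomes 1
  Position 5 ')': depth becomes 0
  Position 6 '(': depth becomes 1
  Position 7 '(': depth becomes 2
  Position 8 '(': depth becomes 3
  Position 9 '(': depth becomes 4
  Position 10 ')': depth becomes 3
  Position 11 '(': depth becomes 4
  Position 12 ')': depth becomes 3
  Position 13 ')': depth becomes 2
  Position 14 ')': depth becomes 1
  Position 15 ')': depth becomes 0
Maximum depth reached: 4

4


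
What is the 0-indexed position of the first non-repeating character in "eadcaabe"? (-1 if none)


Input: eadcaabe
Character frequencies:
  'a': 3
  'b': 1
  'c': 1
  'd': 1
  'e': 2
Scanning left to right for freq == 1:
  Position 0 ('e'): freq=2, skip
  Position 1 ('a'): freq=3, skip
  Position 2 ('d'): unique! => answer = 2

2


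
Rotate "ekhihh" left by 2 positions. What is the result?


Input: "ekhihh", rotate left by 2
First 2 characters: "ek"
Remaining characters: "hihh"
Concatenate remaining + first: "hihh" + "ek" = "hihhek"

hihhek


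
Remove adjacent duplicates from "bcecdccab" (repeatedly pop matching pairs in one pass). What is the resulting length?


Input: bcecdccab
Stack-based adjacent duplicate removal:
  Read 'b': push. Stack: b
  Read 'c': push. Stack: bc
  Read 'e': push. Stack: bce
  Read 'c': push. Stack: bcec
  Read 'd': push. Stack: bcecd
  Read 'c': push. Stack: bcecdc
  Read 'c': matches stack top 'c' => pop. Stack: bcecd
  Read 'a': push. Stack: bcecda
  Read 'b': push. Stack: bcecdab
Final stack: "bcecdab" (length 7)

7


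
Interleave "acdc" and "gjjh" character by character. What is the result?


Interleaving "acdc" and "gjjh":
  Position 0: 'a' from first, 'g' from second => "ag"
  Position 1: 'c' from first, 'j' from second => "cj"
  Position 2: 'd' from first, 'j' from second => "dj"
  Position 3: 'c' from first, 'h' from second => "ch"
Result: agcjdjch

agcjdjch


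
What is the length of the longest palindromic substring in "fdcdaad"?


Input: "fdcdaad"
Checking substrings for palindromes:
  [3:7] "daad" (len 4) => palindrome
  [1:4] "dcd" (len 3) => palindrome
  [4:6] "aa" (len 2) => palindrome
Longest palindromic substring: "daad" with length 4

4


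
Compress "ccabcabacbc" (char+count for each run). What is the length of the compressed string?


Input: ccabcabacbc
Runs:
  'c' x 2 => "c2"
  'a' x 1 => "a1"
  'b' x 1 => "b1"
  'c' x 1 => "c1"
  'a' x 1 => "a1"
  'b' x 1 => "b1"
  'a' x 1 => "a1"
  'c' x 1 => "c1"
  'b' x 1 => "b1"
  'c' x 1 => "c1"
Compressed: "c2a1b1c1a1b1a1c1b1c1"
Compressed length: 20

20


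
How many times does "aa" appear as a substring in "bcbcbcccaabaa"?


Searching for "aa" in "bcbcbcccaabaa"
Scanning each position:
  Position 0: "bc" => no
  Position 1: "cb" => no
  Position 2: "bc" => no
  Position 3: "cb" => no
  Position 4: "bc" => no
  Position 5: "cc" => no
  Position 6: "cc" => no
  Position 7: "ca" => no
  Position 8: "aa" => MATCH
  Position 9: "ab" => no
  Position 10: "ba" => no
  Position 11: "aa" => MATCH
Total occurrences: 2

2


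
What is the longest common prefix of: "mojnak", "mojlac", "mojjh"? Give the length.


Words: mojnak, mojlac, mojjh
  Position 0: all 'm' => match
  Position 1: all 'o' => match
  Position 2: all 'j' => match
  Position 3: ('n', 'l', 'j') => mismatch, stop
LCP = "moj" (length 3)

3


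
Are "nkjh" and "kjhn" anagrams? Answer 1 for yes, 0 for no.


Strings: "nkjh", "kjhn"
Sorted first:  hjkn
Sorted second: hjkn
Sorted forms match => anagrams

1


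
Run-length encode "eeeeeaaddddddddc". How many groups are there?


Input: eeeeeaaddddddddc
Scanning for consecutive runs:
  Group 1: 'e' x 5 (positions 0-4)
  Group 2: 'a' x 2 (positions 5-6)
  Group 3: 'd' x 8 (positions 7-14)
  Group 4: 'c' x 1 (positions 15-15)
Total groups: 4

4


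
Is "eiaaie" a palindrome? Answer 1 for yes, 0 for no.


Input: eiaaie
Reversed: eiaaie
  Compare pos 0 ('e') with pos 5 ('e'): match
  Compare pos 1 ('i') with pos 4 ('i'): match
  Compare pos 2 ('a') with pos 3 ('a'): match
Result: palindrome

1


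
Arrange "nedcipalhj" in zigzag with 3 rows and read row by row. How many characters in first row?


Zigzag "nedcipalhj" into 3 rows:
Placing characters:
  'n' => row 0
  'e' => row 1
  'd' => row 2
  'c' => row 1
  'i' => row 0
  'p' => row 1
  'a' => row 2
  'l' => row 1
  'h' => row 0
  'j' => row 1
Rows:
  Row 0: "nih"
  Row 1: "ecplj"
  Row 2: "da"
First row length: 3

3


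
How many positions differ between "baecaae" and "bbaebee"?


Comparing "baecaae" and "bbaebee" position by position:
  Position 0: 'b' vs 'b' => same
  Position 1: 'a' vs 'b' => DIFFER
  Position 2: 'e' vs 'a' => DIFFER
  Position 3: 'c' vs 'e' => DIFFER
  Position 4: 'a' vs 'b' => DIFFER
  Position 5: 'a' vs 'e' => DIFFER
  Position 6: 'e' vs 'e' => same
Positions that differ: 5

5


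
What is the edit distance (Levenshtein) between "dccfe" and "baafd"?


Computing edit distance: "dccfe" -> "baafd"
DP table:
           b    a    a    f    d
      0    1    2    3    4    5
  d   1    1    2    3    4    4
  c   2    2    2    3    4    5
  c   3    3    3    3    4    5
  f   4    4    4    4    3    4
  e   5    5    5    5    4    4
Edit distance = dp[5][5] = 4

4


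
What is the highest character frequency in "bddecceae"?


Input: bddecceae
Character counts:
  'a': 1
  'b': 1
  'c': 2
  'd': 2
  'e': 3
Maximum frequency: 3

3


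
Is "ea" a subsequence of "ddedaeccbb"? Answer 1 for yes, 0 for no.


Check if "ea" is a subsequence of "ddedaeccbb"
Greedy scan:
  Position 0 ('d'): no match needed
  Position 1 ('d'): no match needed
  Position 2 ('e'): matches sub[0] = 'e'
  Position 3 ('d'): no match needed
  Position 4 ('a'): matches sub[1] = 'a'
  Position 5 ('e'): no match needed
  Position 6 ('c'): no match needed
  Position 7 ('c'): no match needed
  Position 8 ('b'): no match needed
  Position 9 ('b'): no match needed
All 2 characters matched => is a subsequence

1


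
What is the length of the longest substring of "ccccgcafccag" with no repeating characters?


Input: "ccccgcafccag"
Sliding window (track last position of each char):
  Position 0 ('c'): window [0,0] length 1 -- new best
  Position 1 ('c'): repeat (last at 0), move window start to 1
  Position 1 ('c'): window [1,1] length 1
  Position 2 ('c'): repeat (last at 1), move window start to 2
  Position 2 ('c'): window [2,2] length 1
  Position 3 ('c'): repeat (last at 2), move window start to 3
  Position 3 ('c'): window [3,3] length 1
  Position 4 ('g'): window [3,4] length 2 -- new best
  Position 5 ('c'): repeat (last at 3), move window start to 4
  Position 5 ('c'): window [4,5] length 2
  Position 6 ('a'): window [4,6] length 3 -- new best
  Position 7 ('f'): window [4,7] length 4 -- new best
  Position 8 ('c'): repeat (last at 5), move window start to 6
  Position 8 ('c'): window [6,8] length 3
  Position 9 ('c'): repeat (last at 8), move window start to 9
  Position 9 ('c'): window [9,9] length 1
  Position 10 ('a'): window [9,10] length 2
  Position 11 ('g'): window [9,11] length 3
Longest substring with no repeats: "gcaf" with length 4

4


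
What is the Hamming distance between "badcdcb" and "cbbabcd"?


Comparing "badcdcb" and "cbbabcd" position by position:
  Position 0: 'b' vs 'c' => differ
  Position 1: 'a' vs 'b' => differ
  Position 2: 'd' vs 'b' => differ
  Position 3: 'c' vs 'a' => differ
  Position 4: 'd' vs 'b' => differ
  Position 5: 'c' vs 'c' => same
  Position 6: 'b' vs 'd' => differ
Total differences (Hamming distance): 6

6


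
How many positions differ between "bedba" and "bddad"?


Comparing "bedba" and "bddad" position by position:
  Position 0: 'b' vs 'b' => same
  Position 1: 'e' vs 'd' => DIFFER
  Position 2: 'd' vs 'd' => same
  Position 3: 'b' vs 'a' => DIFFER
  Position 4: 'a' vs 'd' => DIFFER
Positions that differ: 3

3


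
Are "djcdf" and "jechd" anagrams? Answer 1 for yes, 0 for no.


Strings: "djcdf", "jechd"
Sorted first:  cddfj
Sorted second: cdehj
Differ at position 2: 'd' vs 'e' => not anagrams

0


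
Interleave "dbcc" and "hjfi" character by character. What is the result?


Interleaving "dbcc" and "hjfi":
  Position 0: 'd' from first, 'h' from second => "dh"
  Position 1: 'b' from first, 'j' from second => "bj"
  Position 2: 'c' from first, 'f' from second => "cf"
  Position 3: 'c' from first, 'i' from second => "ci"
Result: dhbjcfci

dhbjcfci
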